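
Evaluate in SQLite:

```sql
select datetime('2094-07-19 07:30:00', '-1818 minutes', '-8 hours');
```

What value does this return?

2094-07-17 17:12:00

1818 minutes = 30h 18m; -1818 minutes from 2094-07-19 07:30:00 is 2094-07-18 01:12:00 (crosses midnight).
-8 hours from 2094-07-18 01:12:00 is 2094-07-17 17:12:00 (crosses midnight).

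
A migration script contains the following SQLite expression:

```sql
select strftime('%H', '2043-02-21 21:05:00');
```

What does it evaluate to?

`%H` extracts the 2-digit hour (00-23): 21.

21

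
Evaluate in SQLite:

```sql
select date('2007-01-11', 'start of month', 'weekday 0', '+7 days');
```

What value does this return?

`start of month` rewinds 2007-01-11 to 2007-01-01.
`weekday 0` advances to the next Sunday; 2007-01-01 is a Monday, so it moves forward to 2007-01-07.
Advancing 7 more days within January lands on 2007-01-14.

2007-01-14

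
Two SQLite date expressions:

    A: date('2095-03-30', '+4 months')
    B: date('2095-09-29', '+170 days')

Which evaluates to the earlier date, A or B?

A = 2095-07-30.
B = 2096-03-17.
A is earlier.

A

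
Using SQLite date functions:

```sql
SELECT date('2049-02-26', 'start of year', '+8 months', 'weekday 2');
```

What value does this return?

2049-09-07

`start of year` rewinds 2049-02-26 to 2049-01-01.
Adding +8 months to 2049-01-01 gives 2049-09-01.
`weekday 2` advances to the next Tuesday; 2049-09-01 is a Wednesday, so it moves forward to 2049-09-07.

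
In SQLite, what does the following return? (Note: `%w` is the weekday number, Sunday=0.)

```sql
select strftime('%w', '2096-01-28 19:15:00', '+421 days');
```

0

First apply '+421 days': 2096-01-28 19:15:00 → 2097-03-24 19:15:00.
2097-03-24 is a Sunday; with Sunday=0 that is 0.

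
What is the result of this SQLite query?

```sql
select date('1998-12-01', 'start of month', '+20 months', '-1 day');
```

2000-07-31

`start of month` rewinds 1998-12-01 to 1998-12-01.
Adding +20 months to 1998-12-01 gives 2000-08-01.
Going back 1 day from 2000-08-01 reaches 2000-07-31 (last day of July, 31 days).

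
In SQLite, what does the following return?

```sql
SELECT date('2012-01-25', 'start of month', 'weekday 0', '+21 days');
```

`start of month` rewinds 2012-01-25 to 2012-01-01.
`weekday 0` advances to the next Sunday; 2012-01-01 is already a Sunday, so it stays at 2012-01-01.
Advancing 21 more days within January lands on 2012-01-22.

2012-01-22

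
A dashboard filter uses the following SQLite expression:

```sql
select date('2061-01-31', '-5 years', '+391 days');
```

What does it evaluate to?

Adding -5 years to 2061-01-31 gives 2056-01-31.
Applying '+391 days' to 2056-01-31: counting 391 days forward gives 2057-02-25.

2057-02-25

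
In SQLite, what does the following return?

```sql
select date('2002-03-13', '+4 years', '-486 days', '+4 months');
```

Adding +4 years to 2002-03-13 gives 2006-03-13.
Applying '-486 days' to 2006-03-13: counting 486 days back gives 2004-11-12.
Adding +4 months to 2004-11-12 gives 2005-03-12.

2005-03-12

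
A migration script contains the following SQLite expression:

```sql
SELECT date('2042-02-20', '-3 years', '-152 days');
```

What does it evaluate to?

Adding -3 years to 2042-02-20 gives 2039-02-20.
Applying '-152 days' to 2039-02-20: counting 152 days back gives 2038-09-21.

2038-09-21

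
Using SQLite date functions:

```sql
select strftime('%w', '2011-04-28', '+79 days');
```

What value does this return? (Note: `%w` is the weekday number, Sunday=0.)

6

First apply '+79 days': 2011-04-28 → 2011-07-16.
2011-07-16 is a Saturday; with Sunday=0 that is 6.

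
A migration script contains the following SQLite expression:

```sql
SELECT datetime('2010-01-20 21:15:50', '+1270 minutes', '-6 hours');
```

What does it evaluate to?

1270 minutes = 21h 10m; +1270 minutes from 2010-01-20 21:15:50 is 2010-01-21 18:25:50 (crosses midnight).
-6 hours from 2010-01-21 18:25:50 is 2010-01-21 12:25:50.

2010-01-21 12:25:50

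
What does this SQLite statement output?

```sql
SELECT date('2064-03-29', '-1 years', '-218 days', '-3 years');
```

Adding -1 year to 2064-03-29 gives 2063-03-29.
Applying '-218 days' to 2063-03-29: counting 218 days back gives 2062-08-23.
Adding -3 years to 2062-08-23 gives 2059-08-23.

2059-08-23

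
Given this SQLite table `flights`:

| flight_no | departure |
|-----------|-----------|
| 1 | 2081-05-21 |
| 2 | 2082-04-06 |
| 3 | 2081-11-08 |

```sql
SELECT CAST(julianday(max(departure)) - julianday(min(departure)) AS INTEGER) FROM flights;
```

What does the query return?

320

MIN = 2081-05-21, MAX = 2082-04-06.
10 days remain in May 2081 after the 21st (31 − 21).
Full months from June 2081 through March 2082 contribute their day counts.
Then 6 days into April 2082.
Total: 10 + 30 + 31 + 31 + 30 + 31 + 30 + 31 + 31 + 28 + 31 + 6 = 320.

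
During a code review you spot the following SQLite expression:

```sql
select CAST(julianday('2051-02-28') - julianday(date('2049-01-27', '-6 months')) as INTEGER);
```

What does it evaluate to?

946

Adding -6 months to 2049-01-27 gives 2048-07-27.
4 days remain in July 2048 after the 27th (31 − 27).
Full months from August 2048 through January 2051 contribute their day counts.
Then 28 days into February 2051.
Total: 4 + 31 + 30 + 31 + 30 + 31 + 31 + 28 + 31 + 30 + 31 + 30 + 31 + 31 + 30 + 31 + 30 + 31 + 31 + 28 + 31 + 30 + 31 + 30 + 31 + 31 + 30 + 31 + 30 + 31 + 31 + 28 = 946.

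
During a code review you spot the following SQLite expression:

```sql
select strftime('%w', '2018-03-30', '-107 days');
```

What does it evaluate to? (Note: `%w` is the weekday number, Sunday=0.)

First apply '-107 days': 2018-03-30 → 2017-12-13.
2017-12-13 is a Wednesday; with Sunday=0 that is 3.

3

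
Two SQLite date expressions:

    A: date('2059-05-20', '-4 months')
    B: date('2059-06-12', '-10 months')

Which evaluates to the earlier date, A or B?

B

A = 2059-01-20.
B = 2058-08-12.
B is earlier.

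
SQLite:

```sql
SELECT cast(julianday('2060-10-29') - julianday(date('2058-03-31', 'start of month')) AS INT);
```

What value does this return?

`start of month` rewinds 2058-03-31 to 2058-03-01.
30 days remain in March 2058 after the 1st (31 − 1).
Full months from April 2058 through September 2060 contribute their day counts.
Then 29 days into October 2060.
Total: 30 + 30 + 31 + 30 + 31 + 31 + 30 + 31 + 30 + 31 + 31 + 28 + 31 + 30 + 31 + 30 + 31 + 31 + 30 + 31 + 30 + 31 + 31 + 29 + 31 + 30 + 31 + 30 + 31 + 31 + 30 + 29 = 973.

973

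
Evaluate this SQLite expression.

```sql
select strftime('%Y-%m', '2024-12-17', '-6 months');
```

2024-06

First apply '-6 months': 2024-12-17 → 2024-06-17.
`%Y-%m` extracts the year-month: 2024-06.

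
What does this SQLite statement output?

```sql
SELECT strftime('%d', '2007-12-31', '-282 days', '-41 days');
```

11

First apply '-282 days', '-41 days': 2007-12-31 → 2007-02-11.
`%d` extracts the 2-digit day of month: 11.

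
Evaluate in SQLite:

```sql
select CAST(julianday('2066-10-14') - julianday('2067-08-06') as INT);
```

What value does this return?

17 days remain in October 2066 after the 14th (31 − 14).
Full months from November 2066 through July 2067 contribute their day counts.
Then 6 days into August 2067.
Total: 17 + 30 + 31 + 31 + 28 + 31 + 30 + 31 + 30 + 31 + 6 = 296.
The subtraction is earlier − later, so the result is −296 → -296.

-296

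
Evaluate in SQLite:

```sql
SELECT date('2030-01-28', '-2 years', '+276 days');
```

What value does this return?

Adding -2 years to 2030-01-28 gives 2028-01-28.
Applying '+276 days' to 2028-01-28: counting 276 days forward gives 2028-10-30.

2028-10-30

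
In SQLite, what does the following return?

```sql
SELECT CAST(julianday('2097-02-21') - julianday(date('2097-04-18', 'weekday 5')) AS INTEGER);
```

-57

`weekday 5` advances to the next Friday; 2097-04-18 is a Thursday, so it moves forward to 2097-04-19.
7 days remain in February 2097 after the 21st (28 − 21).
March 2097: 31 days.
Then 19 days into April 2097.
Total: 7 + 31 + 19 = 57.
The subtraction is earlier − later, so the result is −57 → -57.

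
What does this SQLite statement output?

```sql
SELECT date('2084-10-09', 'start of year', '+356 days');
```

`start of year` rewinds 2084-10-09 to 2084-01-01.
Applying '+356 days' to 2084-01-01: counting 356 days forward gives 2084-12-22.

2084-12-22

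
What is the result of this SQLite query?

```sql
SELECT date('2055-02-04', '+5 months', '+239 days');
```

2056-02-28

Adding +5 months to 2055-02-04 gives 2055-07-04.
Applying '+239 days' to 2055-07-04: counting 239 days forward gives 2056-02-28.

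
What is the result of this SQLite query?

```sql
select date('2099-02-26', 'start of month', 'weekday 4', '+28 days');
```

`start of month` rewinds 2099-02-26 to 2099-02-01.
`weekday 4` advances to the next Thursday; 2099-02-01 is a Sunday, so it moves forward to 2099-02-05.
February 2099 has 28 days; 23 remain after the 5th, so 24 days reach 2099-03-01.
Advancing 4 more days within March lands on 2099-03-05.

2099-03-05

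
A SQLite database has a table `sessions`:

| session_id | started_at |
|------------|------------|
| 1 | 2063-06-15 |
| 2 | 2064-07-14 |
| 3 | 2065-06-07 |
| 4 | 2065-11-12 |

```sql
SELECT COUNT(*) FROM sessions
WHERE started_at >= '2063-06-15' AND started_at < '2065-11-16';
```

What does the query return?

4

Rows in [2063-06-15, 2065-11-16): 2063-06-15, 2064-07-14, 2065-06-07, 2065-11-12 → 4 rows.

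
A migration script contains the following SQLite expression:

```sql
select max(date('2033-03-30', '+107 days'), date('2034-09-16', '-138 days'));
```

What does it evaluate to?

2034-05-01

date('2033-03-30', '+107 days') → 2033-07-15.
date('2034-09-16', '-138 days') → 2034-05-01.
Later of the two is 2034-05-01.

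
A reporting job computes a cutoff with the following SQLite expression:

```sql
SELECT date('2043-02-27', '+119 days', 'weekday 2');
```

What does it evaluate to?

Applying '+119 days' to 2043-02-27: counting 119 days forward gives 2043-06-26.
`weekday 2` advances to the next Tuesday; 2043-06-26 is a Friday, so it moves forward to 2043-06-30.

2043-06-30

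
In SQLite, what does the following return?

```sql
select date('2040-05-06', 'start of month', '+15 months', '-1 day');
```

2041-07-31

`start of month` rewinds 2040-05-06 to 2040-05-01.
Adding +15 months to 2040-05-01 gives 2041-08-01.
Going back 1 day from 2041-08-01 reaches 2041-07-31 (last day of July, 31 days).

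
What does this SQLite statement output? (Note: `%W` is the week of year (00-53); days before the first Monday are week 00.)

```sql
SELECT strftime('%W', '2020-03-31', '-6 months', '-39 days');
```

First apply '-6 months', '-39 days': 2020-03-31 → 2019-08-23.
2019-08-23 is a Friday. SQLite's %W counts Mondays since the year started; the result is 33.

33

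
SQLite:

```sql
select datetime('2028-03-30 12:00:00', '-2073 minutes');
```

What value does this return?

2028-03-29 01:27:00

2073 minutes = 34h 33m; -2073 minutes from 2028-03-30 12:00:00 is 2028-03-29 01:27:00 (crosses midnight).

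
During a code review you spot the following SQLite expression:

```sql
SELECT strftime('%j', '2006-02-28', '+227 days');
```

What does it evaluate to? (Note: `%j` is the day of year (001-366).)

286

First apply '+227 days': 2006-02-28 → 2006-10-13.
Day-of-year for 2006-10-13: days since 2006-01-01 inclusive = 286, zero-padded to 286.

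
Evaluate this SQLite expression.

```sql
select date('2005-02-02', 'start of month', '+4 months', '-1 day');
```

2005-05-31

`start of month` rewinds 2005-02-02 to 2005-02-01.
Adding +4 months to 2005-02-01 gives 2005-06-01.
Going back 1 day from 2005-06-01 reaches 2005-05-31 (last day of May, 31 days).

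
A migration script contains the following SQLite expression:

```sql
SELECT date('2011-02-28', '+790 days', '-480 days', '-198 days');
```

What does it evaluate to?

2011-06-20

Applying '+790 days' to 2011-02-28: counting 790 days forward gives 2013-04-28.
Applying '-480 days' to 2013-04-28: counting 480 days back gives 2012-01-04.
Applying '-198 days' to 2012-01-04: counting 198 days back gives 2011-06-20.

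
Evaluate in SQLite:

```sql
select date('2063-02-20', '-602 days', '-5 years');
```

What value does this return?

Applying '-602 days' to 2063-02-20: counting 602 days back gives 2061-06-28.
Adding -5 years to 2061-06-28 gives 2056-06-28.

2056-06-28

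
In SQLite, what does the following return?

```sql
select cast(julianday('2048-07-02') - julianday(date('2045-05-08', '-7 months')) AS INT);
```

Adding -7 months to 2045-05-08 gives 2044-10-08.
23 days remain in October 2044 after the 8th (31 − 8).
Full months from November 2044 through June 2048 contribute their day counts.
Then 2 days into July 2048.
Total: 23 + 30 + 31 + 31 + 28 + 31 + 30 + 31 + 30 + 31 + 31 + 30 + 31 + 30 + 31 + 31 + 28 + 31 + 30 + 31 + 30 + 31 + 31 + 30 + 31 + 30 + 31 + 31 + 28 + 31 + 30 + 31 + 30 + 31 + 31 + 30 + 31 + 30 + 31 + 31 + 29 + 31 + 30 + 31 + 30 + 2 = 1363.

1363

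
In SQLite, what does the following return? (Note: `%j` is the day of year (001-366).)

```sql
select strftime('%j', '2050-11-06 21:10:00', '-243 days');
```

067

First apply '-243 days': 2050-11-06 21:10:00 → 2050-03-08 21:10:00.
Day-of-year for 2050-03-08: days since 2050-01-01 inclusive = 67, zero-padded to 067.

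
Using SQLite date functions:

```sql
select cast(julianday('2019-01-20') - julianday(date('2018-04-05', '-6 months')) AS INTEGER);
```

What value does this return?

Adding -6 months to 2018-04-05 gives 2017-10-05.
26 days remain in October 2017 after the 5th (31 − 5).
Full months from November 2017 through December 2018 contribute their day counts.
Then 20 days into January 2019.
Total: 26 + 30 + 31 + 31 + 28 + 31 + 30 + 31 + 30 + 31 + 31 + 30 + 31 + 30 + 31 + 20 = 472.

472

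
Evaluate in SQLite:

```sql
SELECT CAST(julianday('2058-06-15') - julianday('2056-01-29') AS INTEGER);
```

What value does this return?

2 days remain in January 2056 after the 29th (31 − 29).
Full months from February 2056 through May 2058 contribute their day counts.
Then 15 days into June 2058.
Total: 2 + 29 + 31 + 30 + 31 + 30 + 31 + 31 + 30 + 31 + 30 + 31 + 31 + 28 + 31 + 30 + 31 + 30 + 31 + 31 + 30 + 31 + 30 + 31 + 31 + 28 + 31 + 30 + 31 + 15 = 868.

868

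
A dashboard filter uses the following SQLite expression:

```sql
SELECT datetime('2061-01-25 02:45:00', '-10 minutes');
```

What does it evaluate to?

2061-01-25 02:35:00

-10 minutes from 2061-01-25 02:45:00 is 2061-01-25 02:35:00.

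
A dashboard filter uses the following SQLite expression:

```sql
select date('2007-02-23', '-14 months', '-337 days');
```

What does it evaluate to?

Adding -14 months to 2007-02-23 gives 2005-12-23.
Applying '-337 days' to 2005-12-23: counting 337 days back gives 2005-01-20.

2005-01-20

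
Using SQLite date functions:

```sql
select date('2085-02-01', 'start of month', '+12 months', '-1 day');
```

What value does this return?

`start of month` rewinds 2085-02-01 to 2085-02-01.
Adding +12 months to 2085-02-01 gives 2086-02-01.
Going back 1 day from 2086-02-01 reaches 2086-01-31 (last day of January, 31 days).

2086-01-31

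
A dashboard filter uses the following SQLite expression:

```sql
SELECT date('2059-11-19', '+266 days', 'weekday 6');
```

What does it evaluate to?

2060-08-14

Applying '+266 days' to 2059-11-19: counting 266 days forward gives 2060-08-11.
`weekday 6` advances to the next Saturday; 2060-08-11 is a Wednesday, so it moves forward to 2060-08-14.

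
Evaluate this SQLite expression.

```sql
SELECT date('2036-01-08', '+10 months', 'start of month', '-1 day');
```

Adding +10 months to 2036-01-08 gives 2036-11-08.
`start of month` rewinds 2036-11-08 to 2036-11-01.
Going back 1 day from 2036-11-01 reaches 2036-10-31 (last day of October, 31 days).

2036-10-31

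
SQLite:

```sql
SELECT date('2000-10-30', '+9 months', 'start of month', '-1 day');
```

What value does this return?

Adding +9 months to 2000-10-30 gives 2001-07-30.
`start of month` rewinds 2001-07-30 to 2001-07-01.
Going back 1 day from 2001-07-01 reaches 2001-06-30 (last day of June, 30 days).

2001-06-30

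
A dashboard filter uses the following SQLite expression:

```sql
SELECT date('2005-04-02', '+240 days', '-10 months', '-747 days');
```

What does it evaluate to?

2003-01-12

Applying '+240 days' to 2005-04-02: counting 240 days forward gives 2005-11-28.
Adding -10 months to 2005-11-28 gives 2005-01-28.
Applying '-747 days' to 2005-01-28: counting 747 days back gives 2003-01-12.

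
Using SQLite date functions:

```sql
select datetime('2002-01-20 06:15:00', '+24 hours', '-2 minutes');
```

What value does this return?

+24 hours from 2002-01-20 06:15:00 is 2002-01-21 06:15:00 (crosses midnight).
-2 minutes from 2002-01-21 06:15:00 is 2002-01-21 06:13:00.

2002-01-21 06:13:00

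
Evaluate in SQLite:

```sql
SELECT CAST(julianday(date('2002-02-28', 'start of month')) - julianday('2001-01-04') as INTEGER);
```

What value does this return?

393

`start of month` rewinds 2002-02-28 to 2002-02-01.
27 days remain in January 2001 after the 4th (31 − 4).
Full months from February 2001 through January 2002 contribute their day counts.
Then 1 day into February 2002.
Total: 27 + 28 + 31 + 30 + 31 + 30 + 31 + 31 + 30 + 31 + 30 + 31 + 31 + 1 = 393.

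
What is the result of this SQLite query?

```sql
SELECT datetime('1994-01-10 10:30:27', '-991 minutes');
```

1994-01-09 17:59:27

991 minutes = 16h 31m; -991 minutes from 1994-01-10 10:30:27 is 1994-01-09 17:59:27 (crosses midnight).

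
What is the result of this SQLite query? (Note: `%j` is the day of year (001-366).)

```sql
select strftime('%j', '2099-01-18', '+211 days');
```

First apply '+211 days': 2099-01-18 → 2099-08-17.
Day-of-year for 2099-08-17: days since 2099-01-01 inclusive = 229, zero-padded to 229.

229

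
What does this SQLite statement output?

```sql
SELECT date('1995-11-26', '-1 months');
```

Adding -1 month to 1995-11-26 gives 1995-10-26.

1995-10-26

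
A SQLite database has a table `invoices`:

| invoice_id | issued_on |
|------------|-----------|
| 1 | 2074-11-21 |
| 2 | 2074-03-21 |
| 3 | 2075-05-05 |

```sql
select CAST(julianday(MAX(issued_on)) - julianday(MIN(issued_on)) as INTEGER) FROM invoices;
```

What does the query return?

MIN = 2074-03-21, MAX = 2075-05-05.
10 days remain in March 2074 after the 21st (31 − 21).
Full months from April 2074 through April 2075 contribute their day counts.
Then 5 days into May 2075.
Total: 10 + 30 + 31 + 30 + 31 + 31 + 30 + 31 + 30 + 31 + 31 + 28 + 31 + 30 + 5 = 410.

410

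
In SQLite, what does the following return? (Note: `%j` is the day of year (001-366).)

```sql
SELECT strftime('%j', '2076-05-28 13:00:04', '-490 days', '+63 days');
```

087

First apply '-490 days', '+63 days': 2076-05-28 13:00:04 → 2075-03-28 13:00:04.
Day-of-year for 2075-03-28: days since 2075-01-01 inclusive = 87, zero-padded to 087.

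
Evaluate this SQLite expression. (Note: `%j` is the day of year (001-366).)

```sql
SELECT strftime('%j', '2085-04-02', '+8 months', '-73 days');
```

263

First apply '+8 months', '-73 days': 2085-04-02 → 2085-09-20.
Day-of-year for 2085-09-20: days since 2085-01-01 inclusive = 263, zero-padded to 263.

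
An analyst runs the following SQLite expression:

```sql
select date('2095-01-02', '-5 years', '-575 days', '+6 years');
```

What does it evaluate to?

2094-06-06

Adding -5 years to 2095-01-02 gives 2090-01-02.
Applying '-575 days' to 2090-01-02: counting 575 days back gives 2088-06-06.
Adding +6 years to 2088-06-06 gives 2094-06-06.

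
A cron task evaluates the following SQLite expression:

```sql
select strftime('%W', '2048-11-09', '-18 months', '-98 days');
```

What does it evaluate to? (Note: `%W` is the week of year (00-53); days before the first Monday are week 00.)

First apply '-18 months', '-98 days': 2048-11-09 → 2047-01-31.
2047-01-31 is a Thursday. SQLite's %W counts Mondays since the year started; the result is 04.

04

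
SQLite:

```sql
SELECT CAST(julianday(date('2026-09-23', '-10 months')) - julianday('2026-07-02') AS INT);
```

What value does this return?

Adding -10 months to 2026-09-23 gives 2025-11-23.
7 days remain in November 2025 after the 23rd (30 − 23).
Full months from December 2025 through June 2026 contribute their day counts.
Then 2 days into July 2026.
Total: 7 + 31 + 31 + 28 + 31 + 30 + 31 + 30 + 2 = 221.
The subtraction is earlier − later, so the result is −221 → -221.

-221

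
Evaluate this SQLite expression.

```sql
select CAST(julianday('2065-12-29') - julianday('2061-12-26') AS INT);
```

1464

5 days remain in December 2061 after the 26th (31 − 26).
Full months from January 2062 through November 2065 contribute their day counts.
Then 29 days into December 2065.
Total: 5 + 31 + 28 + 31 + 30 + 31 + 30 + 31 + 31 + 30 + 31 + 30 + 31 + 31 + 28 + 31 + 30 + 31 + 30 + 31 + 31 + 30 + 31 + 30 + 31 + 31 + 29 + 31 + 30 + 31 + 30 + 31 + 31 + 30 + 31 + 30 + 31 + 31 + 28 + 31 + 30 + 31 + 30 + 31 + 31 + 30 + 31 + 30 + 29 = 1464.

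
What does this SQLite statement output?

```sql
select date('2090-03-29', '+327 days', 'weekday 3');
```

2091-02-21

Applying '+327 days' to 2090-03-29: counting 327 days forward gives 2091-02-19.
`weekday 3` advances to the next Wednesday; 2091-02-19 is a Monday, so it moves forward to 2091-02-21.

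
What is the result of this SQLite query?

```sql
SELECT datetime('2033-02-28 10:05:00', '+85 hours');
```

+85 hours from 2033-02-28 10:05:00 is 2033-03-03 23:05:00 (crosses midnight).

2033-03-03 23:05:00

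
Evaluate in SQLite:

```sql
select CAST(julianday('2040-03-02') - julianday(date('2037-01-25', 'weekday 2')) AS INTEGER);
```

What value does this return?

1130

`weekday 2` advances to the next Tuesday; 2037-01-25 is a Sunday, so it moves forward to 2037-01-27.
4 days remain in January 2037 after the 27th (31 − 27).
Full months from February 2037 through February 2040 contribute their day counts.
Then 2 days into March 2040.
Total: 4 + 28 + 31 + 30 + 31 + 30 + 31 + 31 + 30 + 31 + 30 + 31 + 31 + 28 + 31 + 30 + 31 + 30 + 31 + 31 + 30 + 31 + 30 + 31 + 31 + 28 + 31 + 30 + 31 + 30 + 31 + 31 + 30 + 31 + 30 + 31 + 31 + 29 + 2 = 1130.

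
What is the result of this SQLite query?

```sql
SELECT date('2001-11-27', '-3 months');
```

Adding -3 months to 2001-11-27 gives 2001-08-27.

2001-08-27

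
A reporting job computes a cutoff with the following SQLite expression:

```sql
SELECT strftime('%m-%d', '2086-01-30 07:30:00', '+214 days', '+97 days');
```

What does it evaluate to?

12-07

First apply '+214 days', '+97 days': 2086-01-30 07:30:00 → 2086-12-07 07:30:00.
`%m-%d` extracts the month-day: 12-07.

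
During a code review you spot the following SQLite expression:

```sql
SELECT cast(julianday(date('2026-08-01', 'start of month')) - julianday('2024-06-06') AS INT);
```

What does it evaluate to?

786

`start of month` rewinds 2026-08-01 to 2026-08-01.
24 days remain in June 2024 after the 6th (30 − 6).
Full months from July 2024 through July 2026 contribute their day counts.
Then 1 day into August 2026.
Total: 24 + 31 + 31 + 30 + 31 + 30 + 31 + 31 + 28 + 31 + 30 + 31 + 30 + 31 + 31 + 30 + 31 + 30 + 31 + 31 + 28 + 31 + 30 + 31 + 30 + 31 + 1 = 786.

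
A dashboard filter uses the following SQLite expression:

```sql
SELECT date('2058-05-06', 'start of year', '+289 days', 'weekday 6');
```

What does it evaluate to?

`start of year` rewinds 2058-05-06 to 2058-01-01.
Applying '+289 days' to 2058-01-01: counting 289 days forward gives 2058-10-17.
`weekday 6` advances to the next Saturday; 2058-10-17 is a Thursday, so it moves forward to 2058-10-19.

2058-10-19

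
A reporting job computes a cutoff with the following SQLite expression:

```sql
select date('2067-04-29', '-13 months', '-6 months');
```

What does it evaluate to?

2065-09-29

Adding -13 months to 2067-04-29 gives 2066-03-29.
Adding -6 months to 2066-03-29 gives 2065-09-29.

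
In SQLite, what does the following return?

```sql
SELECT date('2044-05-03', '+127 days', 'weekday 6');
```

Applying '+127 days' to 2044-05-03: counting 127 days forward gives 2044-09-07.
`weekday 6` advances to the next Saturday; 2044-09-07 is a Wednesday, so it moves forward to 2044-09-10.

2044-09-10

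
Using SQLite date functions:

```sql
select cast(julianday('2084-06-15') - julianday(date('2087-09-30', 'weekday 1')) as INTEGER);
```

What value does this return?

-1208

`weekday 1` advances to the next Monday; 2087-09-30 is a Tuesday, so it moves forward to 2087-10-06.
15 days remain in June 2084 after the 15th (30 − 15).
Full months from July 2084 through September 2087 contribute their day counts.
Then 6 days into October 2087.
Total: 15 + 31 + 31 + 30 + 31 + 30 + 31 + 31 + 28 + 31 + 30 + 31 + 30 + 31 + 31 + 30 + 31 + 30 + 31 + 31 + 28 + 31 + 30 + 31 + 30 + 31 + 31 + 30 + 31 + 30 + 31 + 31 + 28 + 31 + 30 + 31 + 30 + 31 + 31 + 30 + 6 = 1208.
The subtraction is earlier − later, so the result is −1208 → -1208.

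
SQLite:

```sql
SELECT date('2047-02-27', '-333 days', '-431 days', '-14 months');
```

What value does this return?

2043-11-24

Applying '-333 days' to 2047-02-27: counting 333 days back gives 2046-03-31.
Applying '-431 days' to 2046-03-31: counting 431 days back gives 2045-01-24.
Adding -14 months to 2045-01-24 gives 2043-11-24.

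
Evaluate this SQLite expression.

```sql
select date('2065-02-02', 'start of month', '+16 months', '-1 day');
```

`start of month` rewinds 2065-02-02 to 2065-02-01.
Adding +16 months to 2065-02-01 gives 2066-06-01.
Going back 1 day from 2066-06-01 reaches 2066-05-31 (last day of May, 31 days).

2066-05-31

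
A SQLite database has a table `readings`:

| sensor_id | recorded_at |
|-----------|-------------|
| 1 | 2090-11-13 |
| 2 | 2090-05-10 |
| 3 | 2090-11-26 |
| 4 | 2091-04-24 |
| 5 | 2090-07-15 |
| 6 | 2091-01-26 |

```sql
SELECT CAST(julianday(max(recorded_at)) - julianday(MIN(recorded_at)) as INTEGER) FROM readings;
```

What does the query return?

349

MIN = 2090-05-10, MAX = 2091-04-24.
21 days remain in May 2090 after the 10th (31 − 10).
Full months from June 2090 through March 2091 contribute their day counts.
Then 24 days into April 2091.
Total: 21 + 30 + 31 + 31 + 30 + 31 + 30 + 31 + 31 + 28 + 31 + 24 = 349.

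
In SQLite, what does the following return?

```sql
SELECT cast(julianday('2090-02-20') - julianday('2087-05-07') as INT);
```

24 days remain in May 2087 after the 7th (31 − 7).
Full months from June 2087 through January 2090 contribute their day counts.
Then 20 days into February 2090.
Total: 24 + 30 + 31 + 31 + 30 + 31 + 30 + 31 + 31 + 29 + 31 + 30 + 31 + 30 + 31 + 31 + 30 + 31 + 30 + 31 + 31 + 28 + 31 + 30 + 31 + 30 + 31 + 31 + 30 + 31 + 30 + 31 + 31 + 20 = 1020.

1020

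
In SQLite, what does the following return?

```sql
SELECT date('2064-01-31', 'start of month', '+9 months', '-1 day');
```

`start of month` rewinds 2064-01-31 to 2064-01-01.
Adding +9 months to 2064-01-01 gives 2064-10-01.
Going back 1 day from 2064-10-01 reaches 2064-09-30 (last day of September, 30 days).

2064-09-30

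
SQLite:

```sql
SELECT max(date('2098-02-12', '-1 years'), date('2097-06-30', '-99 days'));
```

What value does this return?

2097-03-23

date('2098-02-12', '-1 years') → 2097-02-12.
date('2097-06-30', '-99 days') → 2097-03-23.
Later of the two is 2097-03-23.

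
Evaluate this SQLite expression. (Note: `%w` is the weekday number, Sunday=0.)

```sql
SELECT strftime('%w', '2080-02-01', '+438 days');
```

1

First apply '+438 days': 2080-02-01 → 2081-04-14.
2081-04-14 is a Monday; with Sunday=0 that is 1.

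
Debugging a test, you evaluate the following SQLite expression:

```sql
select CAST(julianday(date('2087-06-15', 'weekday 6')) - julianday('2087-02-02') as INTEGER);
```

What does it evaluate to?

`weekday 6` advances to the next Saturday; 2087-06-15 is a Sunday, so it moves forward to 2087-06-21.
26 days remain in February 2087 after the 2nd (28 − 2).
March 2087: 31 days.
April 2087: 30 days.
May 2087: 31 days.
Then 21 days into June 2087.
Total: 26 + 31 + 30 + 31 + 21 = 139.

139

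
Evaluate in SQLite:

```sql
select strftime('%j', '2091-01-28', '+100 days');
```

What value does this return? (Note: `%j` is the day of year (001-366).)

First apply '+100 days': 2091-01-28 → 2091-05-08.
Day-of-year for 2091-05-08: days since 2091-01-01 inclusive = 128, zero-padded to 128.

128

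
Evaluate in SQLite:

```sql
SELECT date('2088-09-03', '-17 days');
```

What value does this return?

Going back 3 days from 2088-09-03 reaches 2088-08-31 (last day of August, 31 days).
Going back 14 days within August lands on 2088-08-17.

2088-08-17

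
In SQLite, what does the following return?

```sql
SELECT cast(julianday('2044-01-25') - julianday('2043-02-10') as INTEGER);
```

349

18 days remain in February 2043 after the 10th (28 − 10).
Full months from March 2043 through December 2043 contribute their day counts.
Then 25 days into January 2044.
Total: 18 + 31 + 30 + 31 + 30 + 31 + 31 + 30 + 31 + 30 + 31 + 25 = 349.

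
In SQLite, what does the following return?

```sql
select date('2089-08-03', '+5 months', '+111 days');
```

Adding +5 months to 2089-08-03 gives 2090-01-03.
Applying '+111 days' to 2090-01-03: counting 111 days forward gives 2090-04-24.

2090-04-24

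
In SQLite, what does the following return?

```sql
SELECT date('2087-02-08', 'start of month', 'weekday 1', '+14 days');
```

`start of month` rewinds 2087-02-08 to 2087-02-01.
`weekday 1` advances to the next Monday; 2087-02-01 is a Saturday, so it moves forward to 2087-02-03.
Advancing 14 more days within February lands on 2087-02-17.

2087-02-17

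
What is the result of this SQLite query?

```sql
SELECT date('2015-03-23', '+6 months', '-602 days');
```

2014-01-29

Adding +6 months to 2015-03-23 gives 2015-09-23.
Applying '-602 days' to 2015-09-23: counting 602 days back gives 2014-01-29.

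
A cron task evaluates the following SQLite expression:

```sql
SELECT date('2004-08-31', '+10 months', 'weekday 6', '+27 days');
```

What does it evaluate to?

2005-07-29

Adding +10 months to 2004-08-31 targets 2005-06-31. June 2005 has only 30 days, so SQLite normalizes the 1-day overflow forward to 2005-07-01.
`weekday 6` advances to the next Saturday; 2005-07-01 is a Friday, so it moves forward to 2005-07-02.
Advancing 27 more days within July lands on 2005-07-29.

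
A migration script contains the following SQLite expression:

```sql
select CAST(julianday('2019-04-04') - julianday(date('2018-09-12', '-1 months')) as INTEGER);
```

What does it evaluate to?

235

Adding -1 month to 2018-09-12 gives 2018-08-12.
19 days remain in August 2018 after the 12th (31 − 12).
Full months from September 2018 through March 2019 contribute their day counts.
Then 4 days into April 2019.
Total: 19 + 30 + 31 + 30 + 31 + 31 + 28 + 31 + 4 = 235.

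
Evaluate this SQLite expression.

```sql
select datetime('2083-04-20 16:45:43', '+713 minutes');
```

2083-04-21 04:38:43

713 minutes = 11h 53m; +713 minutes from 2083-04-20 16:45:43 is 2083-04-21 04:38:43 (crosses midnight).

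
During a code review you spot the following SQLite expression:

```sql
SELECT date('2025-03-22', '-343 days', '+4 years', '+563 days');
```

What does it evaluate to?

2029-10-28

Applying '-343 days' to 2025-03-22: counting 343 days back gives 2024-04-13.
Adding +4 years to 2024-04-13 gives 2028-04-13.
Applying '+563 days' to 2028-04-13: counting 563 days forward gives 2029-10-28.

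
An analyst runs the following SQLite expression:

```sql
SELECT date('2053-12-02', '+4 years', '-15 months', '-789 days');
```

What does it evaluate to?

Adding +4 years to 2053-12-02 gives 2057-12-02.
Adding -15 months to 2057-12-02 gives 2056-09-02.
Applying '-789 days' to 2056-09-02: counting 789 days back gives 2054-07-06.

2054-07-06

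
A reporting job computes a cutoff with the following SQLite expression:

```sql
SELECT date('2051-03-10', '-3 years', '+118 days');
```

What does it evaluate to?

Adding -3 years to 2051-03-10 gives 2048-03-10.
Applying '+118 days' to 2048-03-10: counting 118 days forward gives 2048-07-06.

2048-07-06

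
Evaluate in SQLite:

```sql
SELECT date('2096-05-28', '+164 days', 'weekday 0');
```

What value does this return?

2096-11-11

Applying '+164 days' to 2096-05-28: counting 164 days forward gives 2096-11-08.
`weekday 0` advances to the next Sunday; 2096-11-08 is a Thursday, so it moves forward to 2096-11-11.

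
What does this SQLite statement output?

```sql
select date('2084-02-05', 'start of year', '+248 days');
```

2084-09-05

`start of year` rewinds 2084-02-05 to 2084-01-01.
Applying '+248 days' to 2084-01-01: counting 248 days forward gives 2084-09-05.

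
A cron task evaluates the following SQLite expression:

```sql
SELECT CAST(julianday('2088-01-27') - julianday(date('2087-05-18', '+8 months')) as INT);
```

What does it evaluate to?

9

Adding +8 months to 2087-05-18 gives 2088-01-18.
Both dates are in January 2088: 27 − 18 = 9.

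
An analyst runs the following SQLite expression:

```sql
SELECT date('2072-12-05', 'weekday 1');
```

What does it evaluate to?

`weekday 1` advances to the next Monday; 2072-12-05 is already a Monday, so it stays at 2072-12-05.

2072-12-05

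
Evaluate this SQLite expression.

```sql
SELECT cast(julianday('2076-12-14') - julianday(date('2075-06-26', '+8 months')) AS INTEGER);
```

Adding +8 months to 2075-06-26 gives 2076-02-26.
3 days remain in February 2076 after the 26th (29 − 26).
Full months from March 2076 through November 2076 contribute their day counts.
Then 14 days into December 2076.
Total: 3 + 31 + 30 + 31 + 30 + 31 + 31 + 30 + 31 + 30 + 14 = 292.

292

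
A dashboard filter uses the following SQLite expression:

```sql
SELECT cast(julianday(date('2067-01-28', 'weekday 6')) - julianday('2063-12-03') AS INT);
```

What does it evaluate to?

1153

`weekday 6` advances to the next Saturday; 2067-01-28 is a Friday, so it moves forward to 2067-01-29.
28 days remain in December 2063 after the 3rd (31 − 3).
Full months from January 2064 through December 2066 contribute their day counts.
Then 29 days into January 2067.
Total: 28 + 31 + 29 + 31 + 30 + 31 + 30 + 31 + 31 + 30 + 31 + 30 + 31 + 31 + 28 + 31 + 30 + 31 + 30 + 31 + 31 + 30 + 31 + 30 + 31 + 31 + 28 + 31 + 30 + 31 + 30 + 31 + 31 + 30 + 31 + 30 + 31 + 29 = 1153.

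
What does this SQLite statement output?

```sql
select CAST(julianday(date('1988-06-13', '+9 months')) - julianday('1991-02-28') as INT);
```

-717

Adding +9 months to 1988-06-13 gives 1989-03-13.
18 days remain in March 1989 after the 13th (31 − 13).
Full months from April 1989 through January 1991 contribute their day counts.
Then 28 days into February 1991.
Total: 18 + 30 + 31 + 30 + 31 + 31 + 30 + 31 + 30 + 31 + 31 + 28 + 31 + 30 + 31 + 30 + 31 + 31 + 30 + 31 + 30 + 31 + 31 + 28 = 717.
The subtraction is earlier − later, so the result is −717 → -717.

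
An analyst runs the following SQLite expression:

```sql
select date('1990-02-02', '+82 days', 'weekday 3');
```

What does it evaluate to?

1990-04-25

Applying '+82 days' to 1990-02-02: counting 82 days forward gives 1990-04-25.
`weekday 3` advances to the next Wednesday; 1990-04-25 is already a Wednesday, so it stays at 1990-04-25.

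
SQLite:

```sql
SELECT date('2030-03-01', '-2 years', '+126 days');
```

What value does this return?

Adding -2 years to 2030-03-01 gives 2028-03-01.
Applying '+126 days' to 2028-03-01: counting 126 days forward gives 2028-07-05.

2028-07-05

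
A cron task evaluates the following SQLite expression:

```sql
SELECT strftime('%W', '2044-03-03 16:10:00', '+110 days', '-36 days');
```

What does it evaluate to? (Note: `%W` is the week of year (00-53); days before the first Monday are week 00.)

20

First apply '+110 days', '-36 days': 2044-03-03 16:10:00 → 2044-05-16 16:10:00.
2044-05-16 is a Monday. SQLite's %W counts Mondays since the year started; the result is 20.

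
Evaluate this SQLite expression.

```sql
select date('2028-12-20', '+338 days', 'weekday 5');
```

2029-11-23

Applying '+338 days' to 2028-12-20: counting 338 days forward gives 2029-11-23.
`weekday 5` advances to the next Friday; 2029-11-23 is already a Friday, so it stays at 2029-11-23.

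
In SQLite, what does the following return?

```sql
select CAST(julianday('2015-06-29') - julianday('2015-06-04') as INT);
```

Both dates are in June 2015: 29 − 4 = 25.

25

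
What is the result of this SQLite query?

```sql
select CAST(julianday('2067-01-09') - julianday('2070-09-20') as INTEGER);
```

22 days remain in January 2067 after the 9th (31 − 9).
Full months from February 2067 through August 2070 contribute their day counts.
Then 20 days into September 2070.
Total: 22 + 28 + 31 + 30 + 31 + 30 + 31 + 31 + 30 + 31 + 30 + 31 + 31 + 29 + 31 + 30 + 31 + 30 + 31 + 31 + 30 + 31 + 30 + 31 + 31 + 28 + 31 + 30 + 31 + 30 + 31 + 31 + 30 + 31 + 30 + 31 + 31 + 28 + 31 + 30 + 31 + 30 + 31 + 31 + 20 = 1350.
The subtraction is earlier − later, so the result is −1350 → -1350.

-1350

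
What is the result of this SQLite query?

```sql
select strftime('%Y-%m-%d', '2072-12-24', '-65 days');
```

First apply '-65 days': 2072-12-24 → 2072-10-20.
`%Y-%m-%d` extracts the ISO date: 2072-10-20.

2072-10-20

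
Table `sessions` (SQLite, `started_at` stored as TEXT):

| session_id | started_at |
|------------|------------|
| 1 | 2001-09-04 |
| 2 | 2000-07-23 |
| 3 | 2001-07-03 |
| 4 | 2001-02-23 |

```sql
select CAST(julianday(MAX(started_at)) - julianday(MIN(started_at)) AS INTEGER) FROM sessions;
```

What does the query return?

MIN = 2000-07-23, MAX = 2001-09-04.
8 days remain in July 2000 after the 23rd (31 − 23).
Full months from August 2000 through August 2001 contribute their day counts.
Then 4 days into September 2001.
Total: 8 + 31 + 30 + 31 + 30 + 31 + 31 + 28 + 31 + 30 + 31 + 30 + 31 + 31 + 4 = 408.

408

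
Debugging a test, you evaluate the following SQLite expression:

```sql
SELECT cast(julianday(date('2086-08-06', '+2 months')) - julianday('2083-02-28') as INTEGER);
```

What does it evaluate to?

Adding +2 months to 2086-08-06 gives 2086-10-06.
0 days remain in February 2083 after the 28th (28 − 28).
Full months from March 2083 through September 2086 contribute their day counts.
Then 6 days into October 2086.
Total: 0 + 31 + 30 + 31 + 30 + 31 + 31 + 30 + 31 + 30 + 31 + 31 + 29 + 31 + 30 + 31 + 30 + 31 + 31 + 30 + 31 + 30 + 31 + 31 + 28 + 31 + 30 + 31 + 30 + 31 + 31 + 30 + 31 + 30 + 31 + 31 + 28 + 31 + 30 + 31 + 30 + 31 + 31 + 30 + 6 = 1316.

1316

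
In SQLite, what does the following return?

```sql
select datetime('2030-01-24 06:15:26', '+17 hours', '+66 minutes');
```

+17 hours from 2030-01-24 06:15:26 is 2030-01-24 23:15:26.
66 minutes = 1h 6m; +66 minutes from 2030-01-24 23:15:26 is 2030-01-25 00:21:26 (crosses midnight).

2030-01-25 00:21:26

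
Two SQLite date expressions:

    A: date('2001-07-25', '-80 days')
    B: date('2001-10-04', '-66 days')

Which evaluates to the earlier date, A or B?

A = 2001-05-06.
B = 2001-07-30.
A is earlier.

A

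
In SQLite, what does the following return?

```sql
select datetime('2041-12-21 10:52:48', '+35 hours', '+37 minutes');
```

2041-12-22 22:29:48

+35 hours from 2041-12-21 10:52:48 is 2041-12-22 21:52:48 (crosses midnight).
+37 minutes from 2041-12-22 21:52:48 is 2041-12-22 22:29:48.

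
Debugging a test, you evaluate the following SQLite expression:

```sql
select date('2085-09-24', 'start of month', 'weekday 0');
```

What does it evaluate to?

`start of month` rewinds 2085-09-24 to 2085-09-01.
`weekday 0` advances to the next Sunday; 2085-09-01 is a Saturday, so it moves forward to 2085-09-02.

2085-09-02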